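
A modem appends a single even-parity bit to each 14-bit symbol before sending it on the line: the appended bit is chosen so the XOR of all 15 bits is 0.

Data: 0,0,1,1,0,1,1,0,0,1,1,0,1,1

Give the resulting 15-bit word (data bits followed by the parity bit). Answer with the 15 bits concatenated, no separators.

001101100110110

XOR of the 14 data bits: 0⊕0⊕1⊕1⊕0⊕1⊕1⊕0⊕0⊕1⊕1⊕0⊕1⊕1 = 0
Parity bit = 0 (so all 15 bits XOR to 0).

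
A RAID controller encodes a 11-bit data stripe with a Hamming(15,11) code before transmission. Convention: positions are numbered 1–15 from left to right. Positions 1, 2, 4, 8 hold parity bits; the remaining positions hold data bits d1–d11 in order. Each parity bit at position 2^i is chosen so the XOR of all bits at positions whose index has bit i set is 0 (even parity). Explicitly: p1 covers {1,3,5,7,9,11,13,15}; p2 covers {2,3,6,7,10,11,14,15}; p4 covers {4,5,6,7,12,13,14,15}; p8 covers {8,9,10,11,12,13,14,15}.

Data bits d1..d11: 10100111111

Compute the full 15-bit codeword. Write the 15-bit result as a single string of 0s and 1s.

Place data at non-parity positions: p1 p2 1 p4 0 1 0 p8 0 1 1 1 1 1 1
p1 (pos 1,3,5,7,9,11,13,15): XOR of data positions = 1⊕0⊕0⊕0⊕1⊕1⊕1 = 0
p2 (pos 2,3,6,7,10,11,14,15): XOR of data positions = 1⊕1⊕0⊕1⊕1⊕1⊕1 = 0
p4 (pos 4,5,6,7,12,13,14,15): XOR of data positions = 0⊕1⊕0⊕1⊕1⊕1⊕1 = 1
p8 (pos 8,9,10,11,12,13,14,15): XOR of data positions = 0⊕1⊕1⊕1⊕1⊕1⊕1 = 0
Codeword: 001101000111111

001101000111111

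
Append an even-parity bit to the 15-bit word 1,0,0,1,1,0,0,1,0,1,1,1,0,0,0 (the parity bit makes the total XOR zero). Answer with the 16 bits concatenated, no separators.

XOR of the 15 data bits: 1⊕0⊕0⊕1⊕1⊕0⊕0⊕1⊕0⊕1⊕1⊕1⊕0⊕0⊕0 = 1
Parity bit = 1 (so all 16 bits XOR to 0).

1001100101110001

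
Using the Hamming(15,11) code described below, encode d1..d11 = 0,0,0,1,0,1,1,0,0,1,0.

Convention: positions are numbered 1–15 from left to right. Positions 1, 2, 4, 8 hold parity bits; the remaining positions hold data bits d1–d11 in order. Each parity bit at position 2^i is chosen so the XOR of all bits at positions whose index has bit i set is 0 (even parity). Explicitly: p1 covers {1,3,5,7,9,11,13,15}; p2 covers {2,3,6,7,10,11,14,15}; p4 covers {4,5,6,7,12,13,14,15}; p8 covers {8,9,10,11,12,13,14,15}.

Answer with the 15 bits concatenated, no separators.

000000110110010

Place data at non-parity positions: p1 p2 0 p4 0 0 1 p8 0 1 1 0 0 1 0
p1 (pos 1,3,5,7,9,11,13,15): XOR of data positions = 0⊕0⊕1⊕0⊕1⊕0⊕0 = 0
p2 (pos 2,3,6,7,10,11,14,15): XOR of data positions = 0⊕0⊕1⊕1⊕1⊕1⊕0 = 0
p4 (pos 4,5,6,7,12,13,14,15): XOR of data positions = 0⊕0⊕1⊕0⊕0⊕1⊕0 = 0
p8 (pos 8,9,10,11,12,13,14,15): XOR of data positions = 0⊕1⊕1⊕0⊕0⊕1⊕0 = 1
Codeword: 000000110110010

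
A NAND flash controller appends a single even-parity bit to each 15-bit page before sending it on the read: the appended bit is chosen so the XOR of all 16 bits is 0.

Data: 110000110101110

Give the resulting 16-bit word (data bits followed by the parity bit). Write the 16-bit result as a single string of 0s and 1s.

XOR of the 15 data bits: 1⊕1⊕0⊕0⊕0⊕0⊕1⊕1⊕0⊕1⊕0⊕1⊕1⊕1⊕0 = 0
Parity bit = 0 (so all 16 bits XOR to 0).

1100001101011100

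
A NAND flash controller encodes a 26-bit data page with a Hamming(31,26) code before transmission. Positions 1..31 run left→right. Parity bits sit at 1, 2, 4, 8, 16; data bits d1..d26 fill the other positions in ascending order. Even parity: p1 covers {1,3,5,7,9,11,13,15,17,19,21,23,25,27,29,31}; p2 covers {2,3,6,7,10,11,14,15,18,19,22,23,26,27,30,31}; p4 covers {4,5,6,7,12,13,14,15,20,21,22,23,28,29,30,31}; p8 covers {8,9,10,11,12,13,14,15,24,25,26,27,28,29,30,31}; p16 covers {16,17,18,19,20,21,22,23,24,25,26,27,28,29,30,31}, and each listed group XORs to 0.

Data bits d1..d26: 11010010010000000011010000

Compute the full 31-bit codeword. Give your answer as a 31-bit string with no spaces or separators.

Place data at non-parity positions: p1 p2 1 p4 1 0 1 p8 0 0 1 0 0 1 0 p16 0 0 0 0 0 0 0 1 1 0 1 0 0 0 0
p1 (pos 1,3,5,7,9,11,13,15,17,19,21,23,25,27,29,31): XOR of data positions = 1⊕1⊕1⊕0⊕1⊕0⊕0⊕0⊕0⊕0⊕0⊕1⊕1⊕0⊕0 = 0
p2 (pos 2,3,6,7,10,11,14,15,18,19,22,23,26,27,30,31): XOR of data positions = 1⊕0⊕1⊕0⊕1⊕1⊕0⊕0⊕0⊕0⊕0⊕0⊕1⊕0⊕0 = 1
p4 (pos 4,5,6,7,12,13,14,15,20,21,22,23,28,29,30,31): XOR of data positions = 1⊕0⊕1⊕0⊕0⊕1⊕0⊕0⊕0⊕0⊕0⊕0⊕0⊕0⊕0 = 1
p8 (pos 8,9,10,11,12,13,14,15,24,25,26,27,28,29,30,31): XOR of data positions = 0⊕0⊕1⊕0⊕0⊕1⊕0⊕1⊕1⊕0⊕1⊕0⊕0⊕0⊕0 = 1
p16 (pos 16,17,18,19,20,21,22,23,24,25,26,27,28,29,30,31): XOR of data positions = 0⊕0⊕0⊕0⊕0⊕0⊕0⊕1⊕1⊕0⊕1⊕0⊕0⊕0⊕0 = 1
Codeword: 0111101100100101000000011010000

0111101100100101000000011010000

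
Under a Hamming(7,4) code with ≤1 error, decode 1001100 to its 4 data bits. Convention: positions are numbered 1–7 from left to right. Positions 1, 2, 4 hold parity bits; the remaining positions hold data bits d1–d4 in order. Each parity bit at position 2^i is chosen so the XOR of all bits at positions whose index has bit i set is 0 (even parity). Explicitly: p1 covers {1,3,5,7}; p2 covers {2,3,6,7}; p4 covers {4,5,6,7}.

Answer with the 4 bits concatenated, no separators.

s1 (pos 1,3,5,7): 1⊕0⊕1⊕0 = 0
s2 (pos 2,3,6,7): 0⊕0⊕0⊕0 = 0
s4 (pos 4,5,6,7): 1⊕1⊕0⊕0 = 0
Syndrome s4…s1 = 000 → no error.
Read data bits from positions 3,5,6,7: 0100

0100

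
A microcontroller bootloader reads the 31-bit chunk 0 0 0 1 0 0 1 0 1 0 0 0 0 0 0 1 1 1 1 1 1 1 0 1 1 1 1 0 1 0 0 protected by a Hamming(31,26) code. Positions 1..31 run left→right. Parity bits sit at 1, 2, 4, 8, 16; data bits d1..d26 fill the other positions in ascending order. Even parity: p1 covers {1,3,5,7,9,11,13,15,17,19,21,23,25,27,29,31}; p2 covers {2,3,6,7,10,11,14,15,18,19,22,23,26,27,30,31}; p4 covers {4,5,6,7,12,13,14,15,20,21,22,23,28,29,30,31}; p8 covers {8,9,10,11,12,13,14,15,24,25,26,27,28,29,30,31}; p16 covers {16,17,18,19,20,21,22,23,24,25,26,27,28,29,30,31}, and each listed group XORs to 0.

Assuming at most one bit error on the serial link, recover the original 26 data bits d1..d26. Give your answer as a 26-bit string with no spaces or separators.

00011000000111111011110100

s1 (pos 1,3,5,7,9,11,13,15,17,19,21,23,25,27,29,31): 0⊕0⊕0⊕1⊕1⊕0⊕0⊕0⊕1⊕1⊕1⊕0⊕1⊕1⊕1⊕0 = 0
s2 (pos 2,3,6,7,10,11,14,15,18,19,22,23,26,27,30,31): 0⊕0⊕0⊕1⊕0⊕0⊕0⊕0⊕1⊕1⊕1⊕0⊕1⊕1⊕0⊕0 = 0
s4 (pos 4,5,6,7,12,13,14,15,20,21,22,23,28,29,30,31): 1⊕0⊕0⊕1⊕0⊕0⊕0⊕0⊕1⊕1⊕1⊕0⊕0⊕1⊕0⊕0 = 0
s8 (pos 8,9,10,11,12,13,14,15,24,25,26,27,28,29,30,31): 0⊕1⊕0⊕0⊕0⊕0⊕0⊕0⊕1⊕1⊕1⊕1⊕0⊕1⊕0⊕0 = 0
s16 (pos 16,17,18,19,20,21,22,23,24,25,26,27,28,29,30,31): 1⊕1⊕1⊕1⊕1⊕1⊕1⊕0⊕1⊕1⊕1⊕1⊕0⊕1⊕0⊕0 = 0
Syndrome s16…s1 = 00000 → no error.
Read data bits from positions 3,5,6,7,9,10,11,12,13,14,15,17,18,19,20,21,22,23,24,25,26,27,28,29,30,31: 00011000000111111011110100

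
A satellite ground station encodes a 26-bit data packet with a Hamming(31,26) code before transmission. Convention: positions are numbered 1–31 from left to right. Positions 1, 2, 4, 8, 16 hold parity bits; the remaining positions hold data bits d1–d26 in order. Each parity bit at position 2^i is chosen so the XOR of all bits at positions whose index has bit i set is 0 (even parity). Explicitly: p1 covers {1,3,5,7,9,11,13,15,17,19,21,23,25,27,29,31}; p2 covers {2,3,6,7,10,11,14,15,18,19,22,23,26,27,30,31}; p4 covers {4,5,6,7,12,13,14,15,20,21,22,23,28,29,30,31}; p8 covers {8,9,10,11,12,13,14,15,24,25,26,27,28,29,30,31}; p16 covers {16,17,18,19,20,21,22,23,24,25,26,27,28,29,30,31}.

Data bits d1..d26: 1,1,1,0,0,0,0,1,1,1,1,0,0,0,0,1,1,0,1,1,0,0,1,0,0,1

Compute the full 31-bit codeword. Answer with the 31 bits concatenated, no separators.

1010110000011110000011011001001

Place data at non-parity positions: p1 p2 1 p4 1 1 0 p8 0 0 0 1 1 1 1 p16 0 0 0 0 1 1 0 1 1 0 0 1 0 0 1
p1 (pos 1,3,5,7,9,11,13,15,17,19,21,23,25,27,29,31): XOR of data positions = 1⊕1⊕0⊕0⊕0⊕1⊕1⊕0⊕0⊕1⊕0⊕1⊕0⊕0⊕1 = 1
p2 (pos 2,3,6,7,10,11,14,15,18,19,22,23,26,27,30,31): XOR of data positions = 1⊕1⊕0⊕0⊕0⊕1⊕1⊕0⊕0⊕1⊕0⊕0⊕0⊕0⊕1 = 0
p4 (pos 4,5,6,7,12,13,14,15,20,21,22,23,28,29,30,31): XOR of data positions = 1⊕1⊕0⊕1⊕1⊕1⊕1⊕0⊕1⊕1⊕0⊕1⊕0⊕0⊕1 = 0
p8 (pos 8,9,10,11,12,13,14,15,24,25,26,27,28,29,30,31): XOR of data positions = 0⊕0⊕0⊕1⊕1⊕1⊕1⊕1⊕1⊕0⊕0⊕1⊕0⊕0⊕1 = 0
p16 (pos 16,17,18,19,20,21,22,23,24,25,26,27,28,29,30,31): XOR of data positions = 0⊕0⊕0⊕0⊕1⊕1⊕0⊕1⊕1⊕0⊕0⊕1⊕0⊕0⊕1 = 0
Codeword: 1010110000011110000011011001001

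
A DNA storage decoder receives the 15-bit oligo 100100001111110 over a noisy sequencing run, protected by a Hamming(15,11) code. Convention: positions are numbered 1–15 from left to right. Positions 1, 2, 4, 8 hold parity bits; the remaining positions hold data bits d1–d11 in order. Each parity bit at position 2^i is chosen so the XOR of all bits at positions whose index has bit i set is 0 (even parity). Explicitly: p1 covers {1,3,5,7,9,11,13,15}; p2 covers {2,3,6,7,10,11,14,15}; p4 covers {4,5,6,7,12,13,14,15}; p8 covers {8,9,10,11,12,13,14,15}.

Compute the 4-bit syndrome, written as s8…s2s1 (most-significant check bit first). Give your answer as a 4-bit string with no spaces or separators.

0010

s1 (pos 1,3,5,7,9,11,13,15): 1⊕0⊕0⊕0⊕1⊕1⊕1⊕0 = 0
s2 (pos 2,3,6,7,10,11,14,15): 0⊕0⊕0⊕0⊕1⊕1⊕1⊕0 = 1
s4 (pos 4,5,6,7,12,13,14,15): 1⊕0⊕0⊕0⊕1⊕1⊕1⊕0 = 0
s8 (pos 8,9,10,11,12,13,14,15): 0⊕1⊕1⊕1⊕1⊕1⊕1⊕0 = 0
Syndrome s8…s1 = 0010 → error at position 2.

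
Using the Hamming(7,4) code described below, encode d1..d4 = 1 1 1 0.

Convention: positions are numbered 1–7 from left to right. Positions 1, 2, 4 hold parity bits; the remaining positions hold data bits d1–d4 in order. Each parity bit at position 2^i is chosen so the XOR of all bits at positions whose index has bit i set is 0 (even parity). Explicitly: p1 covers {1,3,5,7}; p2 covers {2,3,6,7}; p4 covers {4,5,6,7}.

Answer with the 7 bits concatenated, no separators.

0010110

Place data at non-parity positions: p1 p2 1 p4 1 1 0
p1 (pos 1,3,5,7): XOR of data positions = 1⊕1⊕0 = 0
p2 (pos 2,3,6,7): XOR of data positions = 1⊕1⊕0 = 0
p4 (pos 4,5,6,7): XOR of data positions = 1⊕1⊕0 = 0
Codeword: 0010110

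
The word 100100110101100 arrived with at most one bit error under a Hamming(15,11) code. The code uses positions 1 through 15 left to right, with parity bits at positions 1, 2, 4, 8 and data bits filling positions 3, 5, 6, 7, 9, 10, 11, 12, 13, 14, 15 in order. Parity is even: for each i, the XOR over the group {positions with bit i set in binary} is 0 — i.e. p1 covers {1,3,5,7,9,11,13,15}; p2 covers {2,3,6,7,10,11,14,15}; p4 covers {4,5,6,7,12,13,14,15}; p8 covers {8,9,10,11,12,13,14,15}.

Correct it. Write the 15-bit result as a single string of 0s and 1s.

000100110101100

s1 (pos 1,3,5,7,9,11,13,15): 1⊕0⊕0⊕1⊕0⊕0⊕1⊕0 = 1
s2 (pos 2,3,6,7,10,11,14,15): 0⊕0⊕0⊕1⊕1⊕0⊕0⊕0 = 0
s4 (pos 4,5,6,7,12,13,14,15): 1⊕0⊕0⊕1⊕1⊕1⊕0⊕0 = 0
s8 (pos 8,9,10,11,12,13,14,15): 1⊕0⊕1⊕0⊕1⊕1⊕0⊕0 = 0
Syndrome s8…s1 = 0001 → error at position 1.
Flip position 1: 100100110101100 → 000100110101100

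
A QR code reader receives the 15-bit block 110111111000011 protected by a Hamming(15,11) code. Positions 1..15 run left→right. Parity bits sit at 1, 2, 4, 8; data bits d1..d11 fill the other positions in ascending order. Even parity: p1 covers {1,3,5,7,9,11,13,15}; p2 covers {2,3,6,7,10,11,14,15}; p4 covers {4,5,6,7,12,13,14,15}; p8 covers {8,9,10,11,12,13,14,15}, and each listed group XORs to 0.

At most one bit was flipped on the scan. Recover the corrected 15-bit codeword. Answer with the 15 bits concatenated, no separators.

111111111000011

s1 (pos 1,3,5,7,9,11,13,15): 1⊕0⊕1⊕1⊕1⊕0⊕0⊕1 = 1
s2 (pos 2,3,6,7,10,11,14,15): 1⊕0⊕1⊕1⊕0⊕0⊕1⊕1 = 1
s4 (pos 4,5,6,7,12,13,14,15): 1⊕1⊕1⊕1⊕0⊕0⊕1⊕1 = 0
s8 (pos 8,9,10,11,12,13,14,15): 1⊕1⊕0⊕0⊕0⊕0⊕1⊕1 = 0
Syndrome s8…s1 = 0011 → error at position 3.
Flip position 3: 110111111000011 → 111111111000011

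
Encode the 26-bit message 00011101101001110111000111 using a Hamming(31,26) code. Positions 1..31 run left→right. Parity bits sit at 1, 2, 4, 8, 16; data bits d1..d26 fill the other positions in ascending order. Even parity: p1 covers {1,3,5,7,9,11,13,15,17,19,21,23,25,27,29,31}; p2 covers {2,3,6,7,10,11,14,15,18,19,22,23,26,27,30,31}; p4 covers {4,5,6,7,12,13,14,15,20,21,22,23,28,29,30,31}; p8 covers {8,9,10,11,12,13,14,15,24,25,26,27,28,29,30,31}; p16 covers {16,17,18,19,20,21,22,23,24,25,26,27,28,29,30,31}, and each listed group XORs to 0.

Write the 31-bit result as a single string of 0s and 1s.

0100001011011011001110111000111

Place data at non-parity positions: p1 p2 0 p4 0 0 1 p8 1 1 0 1 1 0 1 p16 0 0 1 1 1 0 1 1 1 0 0 0 1 1 1
p1 (pos 1,3,5,7,9,11,13,15,17,19,21,23,25,27,29,31): XOR of data positions = 0⊕0⊕1⊕1⊕0⊕1⊕1⊕0⊕1⊕1⊕1⊕1⊕0⊕1⊕1 = 0
p2 (pos 2,3,6,7,10,11,14,15,18,19,22,23,26,27,30,31): XOR of data positions = 0⊕0⊕1⊕1⊕0⊕0⊕1⊕0⊕1⊕0⊕1⊕0⊕0⊕1⊕1 = 1
p4 (pos 4,5,6,7,12,13,14,15,20,21,22,23,28,29,30,31): XOR of data positions = 0⊕0⊕1⊕1⊕1⊕0⊕1⊕1⊕1⊕0⊕1⊕0⊕1⊕1⊕1 = 0
p8 (pos 8,9,10,11,12,13,14,15,24,25,26,27,28,29,30,31): XOR of data positions = 1⊕1⊕0⊕1⊕1⊕0⊕1⊕1⊕1⊕0⊕0⊕0⊕1⊕1⊕1 = 0
p16 (pos 16,17,18,19,20,21,22,23,24,25,26,27,28,29,30,31): XOR of data positions = 0⊕0⊕1⊕1⊕1⊕0⊕1⊕1⊕1⊕0⊕0⊕0⊕1⊕1⊕1 = 1
Codeword: 0100001011011011001110111000111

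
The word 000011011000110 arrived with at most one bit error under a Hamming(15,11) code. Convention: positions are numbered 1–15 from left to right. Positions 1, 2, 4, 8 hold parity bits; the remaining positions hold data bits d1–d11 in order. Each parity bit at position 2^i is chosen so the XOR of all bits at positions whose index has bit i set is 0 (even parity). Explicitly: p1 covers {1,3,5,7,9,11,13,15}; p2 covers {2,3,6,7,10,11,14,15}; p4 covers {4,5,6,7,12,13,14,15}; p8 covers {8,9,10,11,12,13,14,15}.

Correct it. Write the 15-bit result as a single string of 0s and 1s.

100011011000110

s1 (pos 1,3,5,7,9,11,13,15): 0⊕0⊕1⊕0⊕1⊕0⊕1⊕0 = 1
s2 (pos 2,3,6,7,10,11,14,15): 0⊕0⊕1⊕0⊕0⊕0⊕1⊕0 = 0
s4 (pos 4,5,6,7,12,13,14,15): 0⊕1⊕1⊕0⊕0⊕1⊕1⊕0 = 0
s8 (pos 8,9,10,11,12,13,14,15): 1⊕1⊕0⊕0⊕0⊕1⊕1⊕0 = 0
Syndrome s8…s1 = 0001 → error at position 1.
Flip position 1: 000011011000110 → 100011011000110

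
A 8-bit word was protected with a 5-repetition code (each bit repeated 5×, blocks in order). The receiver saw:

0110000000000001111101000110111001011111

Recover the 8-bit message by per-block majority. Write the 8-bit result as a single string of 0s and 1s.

Block 1 (01100): 2 ones → 0
Block 2 (00000): 0 ones → 0
Block 3 (00000): 0 ones → 0
Block 4 (11111): 5 ones → 1
Block 5 (01000): 1 one → 0
Block 6 (11011): 4 ones → 1
Block 7 (10010): 2 ones → 0
Block 8 (11111): 5 ones → 1

00010101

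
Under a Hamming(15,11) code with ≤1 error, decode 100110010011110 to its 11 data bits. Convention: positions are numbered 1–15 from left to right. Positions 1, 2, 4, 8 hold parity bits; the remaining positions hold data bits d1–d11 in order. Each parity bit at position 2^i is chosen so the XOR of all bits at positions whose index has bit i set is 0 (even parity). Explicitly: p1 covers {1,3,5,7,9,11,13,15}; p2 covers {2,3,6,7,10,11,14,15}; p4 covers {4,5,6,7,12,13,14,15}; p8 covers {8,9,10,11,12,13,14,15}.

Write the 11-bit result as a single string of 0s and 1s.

01000010110

s1 (pos 1,3,5,7,9,11,13,15): 1⊕0⊕1⊕0⊕0⊕1⊕1⊕0 = 0
s2 (pos 2,3,6,7,10,11,14,15): 0⊕0⊕0⊕0⊕0⊕1⊕1⊕0 = 0
s4 (pos 4,5,6,7,12,13,14,15): 1⊕1⊕0⊕0⊕1⊕1⊕1⊕0 = 1
s8 (pos 8,9,10,11,12,13,14,15): 1⊕0⊕0⊕1⊕1⊕1⊕1⊕0 = 1
Syndrome s8…s1 = 1100 → error at position 12.
Flip position 12: 100110010011110 → 100110010010110
Read data bits from positions 3,5,6,7,9,10,11,12,13,14,15: 01000010110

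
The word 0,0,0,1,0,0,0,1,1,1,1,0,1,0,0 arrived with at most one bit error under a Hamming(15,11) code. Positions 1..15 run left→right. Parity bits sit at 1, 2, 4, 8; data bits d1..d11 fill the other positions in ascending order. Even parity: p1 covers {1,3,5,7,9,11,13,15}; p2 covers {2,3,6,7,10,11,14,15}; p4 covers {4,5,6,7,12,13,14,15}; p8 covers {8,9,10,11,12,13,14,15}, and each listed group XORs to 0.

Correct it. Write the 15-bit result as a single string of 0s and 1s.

000100010110100

s1 (pos 1,3,5,7,9,11,13,15): 0⊕0⊕0⊕0⊕1⊕1⊕1⊕0 = 1
s2 (pos 2,3,6,7,10,11,14,15): 0⊕0⊕0⊕0⊕1⊕1⊕0⊕0 = 0
s4 (pos 4,5,6,7,12,13,14,15): 1⊕0⊕0⊕0⊕0⊕1⊕0⊕0 = 0
s8 (pos 8,9,10,11,12,13,14,15): 1⊕1⊕1⊕1⊕0⊕1⊕0⊕0 = 1
Syndrome s8…s1 = 1001 → error at position 9.
Flip position 9: 000100011110100 → 000100010110100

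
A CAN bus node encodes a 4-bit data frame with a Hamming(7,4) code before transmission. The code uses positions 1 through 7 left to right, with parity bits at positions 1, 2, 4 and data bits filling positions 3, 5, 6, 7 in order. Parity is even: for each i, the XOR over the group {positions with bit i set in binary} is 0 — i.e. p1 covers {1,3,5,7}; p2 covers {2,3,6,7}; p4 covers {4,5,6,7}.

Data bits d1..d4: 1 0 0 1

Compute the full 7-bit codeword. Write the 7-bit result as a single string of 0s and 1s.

Place data at non-parity positions: p1 p2 1 p4 0 0 1
p1 (pos 1,3,5,7): XOR of data positions = 1⊕0⊕1 = 0
p2 (pos 2,3,6,7): XOR of data positions = 1⊕0⊕1 = 0
p4 (pos 4,5,6,7): XOR of data positions = 0⊕0⊕1 = 1
Codeword: 0011001

0011001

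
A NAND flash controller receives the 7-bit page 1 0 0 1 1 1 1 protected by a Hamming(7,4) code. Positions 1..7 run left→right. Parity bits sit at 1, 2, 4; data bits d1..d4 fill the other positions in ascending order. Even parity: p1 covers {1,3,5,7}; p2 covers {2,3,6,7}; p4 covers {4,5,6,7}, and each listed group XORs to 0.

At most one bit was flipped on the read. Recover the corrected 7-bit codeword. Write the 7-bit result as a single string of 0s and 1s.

s1 (pos 1,3,5,7): 1⊕0⊕1⊕1 = 1
s2 (pos 2,3,6,7): 0⊕0⊕1⊕1 = 0
s4 (pos 4,5,6,7): 1⊕1⊕1⊕1 = 0
Syndrome s4…s1 = 001 → error at position 1.
Flip position 1: 1001111 → 0001111

0001111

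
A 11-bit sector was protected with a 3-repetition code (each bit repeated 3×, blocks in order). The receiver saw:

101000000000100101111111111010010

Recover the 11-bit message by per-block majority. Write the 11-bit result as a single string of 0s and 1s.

Block 1 (101): 2 ones → 1
Block 2 (000): 0 ones → 0
Block 3 (000): 0 ones → 0
Block 4 (000): 0 ones → 0
Block 5 (100): 1 one → 0
Block 6 (101): 2 ones → 1
Block 7 (111): 3 ones → 1
Block 8 (111): 3 ones → 1
Block 9 (111): 3 ones → 1
Block 10 (010): 1 one → 0
Block 11 (010): 1 one → 0

10000111100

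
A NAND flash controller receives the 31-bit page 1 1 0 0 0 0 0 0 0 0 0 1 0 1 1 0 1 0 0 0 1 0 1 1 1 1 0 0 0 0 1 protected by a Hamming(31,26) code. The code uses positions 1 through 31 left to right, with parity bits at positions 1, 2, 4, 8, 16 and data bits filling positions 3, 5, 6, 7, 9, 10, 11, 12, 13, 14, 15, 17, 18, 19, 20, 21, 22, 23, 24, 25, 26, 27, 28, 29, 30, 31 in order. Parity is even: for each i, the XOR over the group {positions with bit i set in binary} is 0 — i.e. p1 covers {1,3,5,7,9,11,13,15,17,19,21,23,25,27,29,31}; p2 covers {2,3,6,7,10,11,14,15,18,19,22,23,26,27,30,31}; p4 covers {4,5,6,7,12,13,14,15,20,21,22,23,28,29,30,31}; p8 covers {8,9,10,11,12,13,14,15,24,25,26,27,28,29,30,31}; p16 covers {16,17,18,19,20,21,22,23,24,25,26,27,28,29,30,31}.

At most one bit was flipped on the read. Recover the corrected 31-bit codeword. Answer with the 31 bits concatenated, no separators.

1100000000010110100010110100001

s1 (pos 1,3,5,7,9,11,13,15,17,19,21,23,25,27,29,31): 1⊕0⊕0⊕0⊕0⊕0⊕0⊕1⊕1⊕0⊕1⊕1⊕1⊕0⊕0⊕1 = 1
s2 (pos 2,3,6,7,10,11,14,15,18,19,22,23,26,27,30,31): 1⊕0⊕0⊕0⊕0⊕0⊕1⊕1⊕0⊕0⊕0⊕1⊕1⊕0⊕0⊕1 = 0
s4 (pos 4,5,6,7,12,13,14,15,20,21,22,23,28,29,30,31): 0⊕0⊕0⊕0⊕1⊕0⊕1⊕1⊕0⊕1⊕0⊕1⊕0⊕0⊕0⊕1 = 0
s8 (pos 8,9,10,11,12,13,14,15,24,25,26,27,28,29,30,31): 0⊕0⊕0⊕0⊕1⊕0⊕1⊕1⊕1⊕1⊕1⊕0⊕0⊕0⊕0⊕1 = 1
s16 (pos 16,17,18,19,20,21,22,23,24,25,26,27,28,29,30,31): 0⊕1⊕0⊕0⊕0⊕1⊕0⊕1⊕1⊕1⊕1⊕0⊕0⊕0⊕0⊕1 = 1
Syndrome s16…s1 = 11001 → error at position 25.
Flip position 25: 1100000000010110100010111100001 → 1100000000010110100010110100001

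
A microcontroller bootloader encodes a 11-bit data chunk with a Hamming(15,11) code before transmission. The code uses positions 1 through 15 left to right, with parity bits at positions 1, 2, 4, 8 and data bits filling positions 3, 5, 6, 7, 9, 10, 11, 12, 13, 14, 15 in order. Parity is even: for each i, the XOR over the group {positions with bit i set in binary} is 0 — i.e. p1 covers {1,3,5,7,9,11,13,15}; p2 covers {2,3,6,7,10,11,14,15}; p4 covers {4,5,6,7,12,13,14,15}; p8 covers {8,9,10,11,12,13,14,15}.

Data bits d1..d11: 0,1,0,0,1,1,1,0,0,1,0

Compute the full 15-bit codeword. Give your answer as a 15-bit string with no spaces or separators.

110010001110010

Place data at non-parity positions: p1 p2 0 p4 1 0 0 p8 1 1 1 0 0 1 0
p1 (pos 1,3,5,7,9,11,13,15): XOR of data positions = 0⊕1⊕0⊕1⊕1⊕0⊕0 = 1
p2 (pos 2,3,6,7,10,11,14,15): XOR of data positions = 0⊕0⊕0⊕1⊕1⊕1⊕0 = 1
p4 (pos 4,5,6,7,12,13,14,15): XOR of data positions = 1⊕0⊕0⊕0⊕0⊕1⊕0 = 0
p8 (pos 8,9,10,11,12,13,14,15): XOR of data positions = 1⊕1⊕1⊕0⊕0⊕1⊕0 = 0
Codeword: 110010001110010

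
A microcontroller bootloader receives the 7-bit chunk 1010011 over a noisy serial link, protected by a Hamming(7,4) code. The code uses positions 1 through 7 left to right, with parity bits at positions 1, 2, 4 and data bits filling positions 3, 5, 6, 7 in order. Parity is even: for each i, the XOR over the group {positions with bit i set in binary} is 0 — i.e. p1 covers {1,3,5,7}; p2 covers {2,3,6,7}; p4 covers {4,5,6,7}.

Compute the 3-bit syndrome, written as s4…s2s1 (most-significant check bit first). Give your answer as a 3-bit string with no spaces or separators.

s1 (pos 1,3,5,7): 1⊕1⊕0⊕1 = 1
s2 (pos 2,3,6,7): 0⊕1⊕1⊕1 = 1
s4 (pos 4,5,6,7): 0⊕0⊕1⊕1 = 0
Syndrome s4…s1 = 011 → error at position 3.

011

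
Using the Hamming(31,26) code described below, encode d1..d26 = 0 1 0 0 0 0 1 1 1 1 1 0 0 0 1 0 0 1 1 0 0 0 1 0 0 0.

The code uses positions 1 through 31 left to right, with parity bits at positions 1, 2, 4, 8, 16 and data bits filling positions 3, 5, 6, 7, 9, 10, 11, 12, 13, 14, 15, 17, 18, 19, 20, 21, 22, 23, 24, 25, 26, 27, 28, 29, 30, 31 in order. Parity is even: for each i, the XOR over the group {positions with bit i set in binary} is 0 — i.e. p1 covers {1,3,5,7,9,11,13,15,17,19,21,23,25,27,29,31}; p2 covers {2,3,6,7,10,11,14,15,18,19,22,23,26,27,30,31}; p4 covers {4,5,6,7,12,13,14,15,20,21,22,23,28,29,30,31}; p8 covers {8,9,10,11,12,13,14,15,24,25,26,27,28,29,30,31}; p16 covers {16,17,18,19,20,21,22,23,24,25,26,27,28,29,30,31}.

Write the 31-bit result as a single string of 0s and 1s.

1000100100111110000100110001000

Place data at non-parity positions: p1 p2 0 p4 1 0 0 p8 0 0 1 1 1 1 1 p16 0 0 0 1 0 0 1 1 0 0 0 1 0 0 0
p1 (pos 1,3,5,7,9,11,13,15,17,19,21,23,25,27,29,31): XOR of data positions = 0⊕1⊕0⊕0⊕1⊕1⊕1⊕0⊕0⊕0⊕1⊕0⊕0⊕0⊕0 = 1
p2 (pos 2,3,6,7,10,11,14,15,18,19,22,23,26,27,30,31): XOR of data positions = 0⊕0⊕0⊕0⊕1⊕1⊕1⊕0⊕0⊕0⊕1⊕0⊕0⊕0⊕0 = 0
p4 (pos 4,5,6,7,12,13,14,15,20,21,22,23,28,29,30,31): XOR of data positions = 1⊕0⊕0⊕1⊕1⊕1⊕1⊕1⊕0⊕0⊕1⊕1⊕0⊕0⊕0 = 0
p8 (pos 8,9,10,11,12,13,14,15,24,25,26,27,28,29,30,31): XOR of data positions = 0⊕0⊕1⊕1⊕1⊕1⊕1⊕1⊕0⊕0⊕0⊕1⊕0⊕0⊕0 = 1
p16 (pos 16,17,18,19,20,21,22,23,24,25,26,27,28,29,30,31): XOR of data positions = 0⊕0⊕0⊕1⊕0⊕0⊕1⊕1⊕0⊕0⊕0⊕1⊕0⊕0⊕0 = 0
Codeword: 1000100100111110000100110001000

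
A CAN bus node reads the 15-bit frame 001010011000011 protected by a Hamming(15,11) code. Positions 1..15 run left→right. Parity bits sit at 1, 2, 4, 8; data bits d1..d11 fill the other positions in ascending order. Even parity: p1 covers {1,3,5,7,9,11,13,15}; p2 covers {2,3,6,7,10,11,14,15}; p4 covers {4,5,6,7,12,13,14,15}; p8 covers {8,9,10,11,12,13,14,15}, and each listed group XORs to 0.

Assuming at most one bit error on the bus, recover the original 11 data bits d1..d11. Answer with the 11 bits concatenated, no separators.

s1 (pos 1,3,5,7,9,11,13,15): 0⊕1⊕1⊕0⊕1⊕0⊕0⊕1 = 0
s2 (pos 2,3,6,7,10,11,14,15): 0⊕1⊕0⊕0⊕0⊕0⊕1⊕1 = 1
s4 (pos 4,5,6,7,12,13,14,15): 0⊕1⊕0⊕0⊕0⊕0⊕1⊕1 = 1
s8 (pos 8,9,10,11,12,13,14,15): 1⊕1⊕0⊕0⊕0⊕0⊕1⊕1 = 0
Syndrome s8…s1 = 0110 → error at position 6.
Flip position 6: 001010011000011 → 001011011000011
Read data bits from positions 3,5,6,7,9,10,11,12,13,14,15: 11101000011

11101000011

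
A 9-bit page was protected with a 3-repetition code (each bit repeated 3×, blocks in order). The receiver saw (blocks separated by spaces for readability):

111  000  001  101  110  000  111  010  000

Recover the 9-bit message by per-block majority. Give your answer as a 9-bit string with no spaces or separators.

Block 1 (111): 3 ones → 1
Block 2 (000): 0 ones → 0
Block 3 (001): 1 one → 0
Block 4 (101): 2 ones → 1
Block 5 (110): 2 ones → 1
Block 6 (000): 0 ones → 0
Block 7 (111): 3 ones → 1
Block 8 (010): 1 one → 0
Block 9 (000): 0 ones → 0

100110100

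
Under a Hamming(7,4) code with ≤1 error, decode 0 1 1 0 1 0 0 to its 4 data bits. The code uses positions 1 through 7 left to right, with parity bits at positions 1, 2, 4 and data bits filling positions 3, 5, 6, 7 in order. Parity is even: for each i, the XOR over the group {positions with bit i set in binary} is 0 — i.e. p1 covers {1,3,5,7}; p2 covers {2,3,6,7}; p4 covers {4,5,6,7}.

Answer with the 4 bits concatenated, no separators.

s1 (pos 1,3,5,7): 0⊕1⊕1⊕0 = 0
s2 (pos 2,3,6,7): 1⊕1⊕0⊕0 = 0
s4 (pos 4,5,6,7): 0⊕1⊕0⊕0 = 1
Syndrome s4…s1 = 100 → error at position 4.
Flip position 4: 0110100 → 0111100
Read data bits from positions 3,5,6,7: 1100

1100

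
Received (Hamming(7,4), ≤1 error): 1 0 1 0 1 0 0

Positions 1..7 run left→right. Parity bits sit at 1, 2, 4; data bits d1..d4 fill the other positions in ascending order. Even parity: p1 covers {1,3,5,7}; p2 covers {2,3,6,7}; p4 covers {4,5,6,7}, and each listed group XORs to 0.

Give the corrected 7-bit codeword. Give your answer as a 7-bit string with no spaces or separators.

1010101

s1 (pos 1,3,5,7): 1⊕1⊕1⊕0 = 1
s2 (pos 2,3,6,7): 0⊕1⊕0⊕0 = 1
s4 (pos 4,5,6,7): 0⊕1⊕0⊕0 = 1
Syndrome s4…s1 = 111 → error at position 7.
Flip position 7: 1010100 → 1010101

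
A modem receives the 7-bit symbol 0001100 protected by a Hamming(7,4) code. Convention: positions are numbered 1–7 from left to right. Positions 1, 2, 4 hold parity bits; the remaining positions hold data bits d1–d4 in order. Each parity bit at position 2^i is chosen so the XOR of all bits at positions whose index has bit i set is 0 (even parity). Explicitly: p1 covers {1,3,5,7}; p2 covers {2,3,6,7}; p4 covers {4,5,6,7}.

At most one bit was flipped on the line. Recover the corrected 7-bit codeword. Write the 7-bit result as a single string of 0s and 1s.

1001100

s1 (pos 1,3,5,7): 0⊕0⊕1⊕0 = 1
s2 (pos 2,3,6,7): 0⊕0⊕0⊕0 = 0
s4 (pos 4,5,6,7): 1⊕1⊕0⊕0 = 0
Syndrome s4…s1 = 001 → error at position 1.
Flip position 1: 0001100 → 1001100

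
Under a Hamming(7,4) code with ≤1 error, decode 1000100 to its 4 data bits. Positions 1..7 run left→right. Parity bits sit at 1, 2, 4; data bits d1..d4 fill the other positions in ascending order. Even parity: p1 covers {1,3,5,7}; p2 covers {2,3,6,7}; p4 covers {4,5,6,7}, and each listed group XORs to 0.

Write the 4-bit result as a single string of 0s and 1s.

0100

s1 (pos 1,3,5,7): 1⊕0⊕1⊕0 = 0
s2 (pos 2,3,6,7): 0⊕0⊕0⊕0 = 0
s4 (pos 4,5,6,7): 0⊕1⊕0⊕0 = 1
Syndrome s4…s1 = 100 → error at position 4.
Flip position 4: 1000100 → 1001100
Read data bits from positions 3,5,6,7: 0100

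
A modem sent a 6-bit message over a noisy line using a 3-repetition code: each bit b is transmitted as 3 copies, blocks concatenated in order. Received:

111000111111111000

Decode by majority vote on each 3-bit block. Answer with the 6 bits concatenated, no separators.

Block 1 (111): 3 ones → 1
Block 2 (000): 0 ones → 0
Block 3 (111): 3 ones → 1
Block 4 (111): 3 ones → 1
Block 5 (111): 3 ones → 1
Block 6 (000): 0 ones → 0

101110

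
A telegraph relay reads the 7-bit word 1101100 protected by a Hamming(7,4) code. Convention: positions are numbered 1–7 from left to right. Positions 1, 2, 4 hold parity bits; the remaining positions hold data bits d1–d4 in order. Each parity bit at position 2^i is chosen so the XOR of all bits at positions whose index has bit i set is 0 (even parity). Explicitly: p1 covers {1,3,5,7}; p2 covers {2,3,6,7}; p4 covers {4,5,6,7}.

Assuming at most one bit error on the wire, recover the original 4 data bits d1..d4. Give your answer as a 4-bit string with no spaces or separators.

0100

s1 (pos 1,3,5,7): 1⊕0⊕1⊕0 = 0
s2 (pos 2,3,6,7): 1⊕0⊕0⊕0 = 1
s4 (pos 4,5,6,7): 1⊕1⊕0⊕0 = 0
Syndrome s4…s1 = 010 → error at position 2.
Flip position 2: 1101100 → 1001100
Read data bits from positions 3,5,6,7: 0100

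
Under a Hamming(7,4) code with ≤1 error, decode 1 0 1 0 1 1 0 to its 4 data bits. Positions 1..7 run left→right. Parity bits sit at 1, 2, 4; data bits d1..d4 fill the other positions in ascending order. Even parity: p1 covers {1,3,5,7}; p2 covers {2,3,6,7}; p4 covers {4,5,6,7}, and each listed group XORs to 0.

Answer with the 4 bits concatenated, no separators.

s1 (pos 1,3,5,7): 1⊕1⊕1⊕0 = 1
s2 (pos 2,3,6,7): 0⊕1⊕1⊕0 = 0
s4 (pos 4,5,6,7): 0⊕1⊕1⊕0 = 0
Syndrome s4…s1 = 001 → error at position 1.
Flip position 1: 1010110 → 0010110
Read data bits from positions 3,5,6,7: 1110

1110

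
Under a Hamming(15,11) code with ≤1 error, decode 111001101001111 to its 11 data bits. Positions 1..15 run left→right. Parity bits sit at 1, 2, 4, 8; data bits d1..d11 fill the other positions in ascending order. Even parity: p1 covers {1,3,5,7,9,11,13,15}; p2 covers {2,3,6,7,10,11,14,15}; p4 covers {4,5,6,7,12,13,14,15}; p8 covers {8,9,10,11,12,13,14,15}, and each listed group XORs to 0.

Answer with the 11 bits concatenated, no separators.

s1 (pos 1,3,5,7,9,11,13,15): 1⊕1⊕0⊕1⊕1⊕0⊕1⊕1 = 0
s2 (pos 2,3,6,7,10,11,14,15): 1⊕1⊕1⊕1⊕0⊕0⊕1⊕1 = 0
s4 (pos 4,5,6,7,12,13,14,15): 0⊕0⊕1⊕1⊕1⊕1⊕1⊕1 = 0
s8 (pos 8,9,10,11,12,13,14,15): 0⊕1⊕0⊕0⊕1⊕1⊕1⊕1 = 1
Syndrome s8…s1 = 1000 → error at position 8.
Flip position 8: 111001101001111 → 111001111001111
Read data bits from positions 3,5,6,7,9,10,11,12,13,14,15: 10111001111

10111001111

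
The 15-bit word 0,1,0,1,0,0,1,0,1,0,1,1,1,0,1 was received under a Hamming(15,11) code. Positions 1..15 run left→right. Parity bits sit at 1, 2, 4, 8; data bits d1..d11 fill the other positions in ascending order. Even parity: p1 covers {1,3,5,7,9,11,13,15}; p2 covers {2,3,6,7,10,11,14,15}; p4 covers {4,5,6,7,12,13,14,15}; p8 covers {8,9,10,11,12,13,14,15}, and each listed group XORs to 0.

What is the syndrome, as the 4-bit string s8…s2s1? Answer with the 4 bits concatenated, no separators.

1101

s1 (pos 1,3,5,7,9,11,13,15): 0⊕0⊕0⊕1⊕1⊕1⊕1⊕1 = 1
s2 (pos 2,3,6,7,10,11,14,15): 1⊕0⊕0⊕1⊕0⊕1⊕0⊕1 = 0
s4 (pos 4,5,6,7,12,13,14,15): 1⊕0⊕0⊕1⊕1⊕1⊕0⊕1 = 1
s8 (pos 8,9,10,11,12,13,14,15): 0⊕1⊕0⊕1⊕1⊕1⊕0⊕1 = 1
Syndrome s8…s1 = 1101 → error at position 13.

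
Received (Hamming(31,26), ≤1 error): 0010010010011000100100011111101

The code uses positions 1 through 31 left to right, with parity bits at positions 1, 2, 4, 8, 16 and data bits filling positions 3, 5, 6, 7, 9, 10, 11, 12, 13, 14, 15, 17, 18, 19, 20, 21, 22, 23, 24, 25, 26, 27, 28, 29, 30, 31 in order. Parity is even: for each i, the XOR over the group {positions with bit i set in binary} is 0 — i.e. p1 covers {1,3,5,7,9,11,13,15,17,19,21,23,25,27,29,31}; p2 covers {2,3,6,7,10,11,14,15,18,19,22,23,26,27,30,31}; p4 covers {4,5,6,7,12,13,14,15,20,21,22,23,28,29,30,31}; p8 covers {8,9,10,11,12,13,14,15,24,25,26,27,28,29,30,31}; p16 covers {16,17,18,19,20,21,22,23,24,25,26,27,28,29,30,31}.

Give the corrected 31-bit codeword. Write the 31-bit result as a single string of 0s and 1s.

s1 (pos 1,3,5,7,9,11,13,15,17,19,21,23,25,27,29,31): 0⊕1⊕0⊕0⊕1⊕0⊕1⊕0⊕1⊕0⊕0⊕0⊕1⊕1⊕1⊕1 = 0
s2 (pos 2,3,6,7,10,11,14,15,18,19,22,23,26,27,30,31): 0⊕1⊕1⊕0⊕0⊕0⊕0⊕0⊕0⊕0⊕0⊕0⊕1⊕1⊕0⊕1 = 1
s4 (pos 4,5,6,7,12,13,14,15,20,21,22,23,28,29,30,31): 0⊕0⊕1⊕0⊕1⊕1⊕0⊕0⊕1⊕0⊕0⊕0⊕1⊕1⊕0⊕1 = 1
s8 (pos 8,9,10,11,12,13,14,15,24,25,26,27,28,29,30,31): 0⊕1⊕0⊕0⊕1⊕1⊕0⊕0⊕1⊕1⊕1⊕1⊕1⊕1⊕0⊕1 = 0
s16 (pos 16,17,18,19,20,21,22,23,24,25,26,27,28,29,30,31): 0⊕1⊕0⊕0⊕1⊕0⊕0⊕0⊕1⊕1⊕1⊕1⊕1⊕1⊕0⊕1 = 1
Syndrome s16…s1 = 10110 → error at position 22.
Flip position 22: 0010010010011000100100011111101 → 0010010010011000100101011111101

0010010010011000100101011111101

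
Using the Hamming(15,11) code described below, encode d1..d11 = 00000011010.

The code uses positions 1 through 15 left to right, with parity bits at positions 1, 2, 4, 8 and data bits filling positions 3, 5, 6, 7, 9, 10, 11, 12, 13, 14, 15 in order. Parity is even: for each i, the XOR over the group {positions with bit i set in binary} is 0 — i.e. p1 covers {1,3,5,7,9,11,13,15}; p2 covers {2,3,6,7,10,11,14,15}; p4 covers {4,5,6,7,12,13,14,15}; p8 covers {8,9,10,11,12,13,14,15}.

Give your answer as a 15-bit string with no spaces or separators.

Place data at non-parity positions: p1 p2 0 p4 0 0 0 p8 0 0 1 1 0 1 0
p1 (pos 1,3,5,7,9,11,13,15): XOR of data positions = 0⊕0⊕0⊕0⊕1⊕0⊕0 = 1
p2 (pos 2,3,6,7,10,11,14,15): XOR of data positions = 0⊕0⊕0⊕0⊕1⊕1⊕0 = 0
p4 (pos 4,5,6,7,12,13,14,15): XOR of data positions = 0⊕0⊕0⊕1⊕0⊕1⊕0 = 0
p8 (pos 8,9,10,11,12,13,14,15): XOR of data positions = 0⊕0⊕1⊕1⊕0⊕1⊕0 = 1
Codeword: 100000010011010

100000010011010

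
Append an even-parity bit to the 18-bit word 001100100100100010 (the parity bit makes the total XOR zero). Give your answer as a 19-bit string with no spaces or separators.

XOR of the 18 data bits: 0⊕0⊕1⊕1⊕0⊕0⊕1⊕0⊕0⊕1⊕0⊕0⊕1⊕0⊕0⊕0⊕1⊕0 = 0
Parity bit = 0 (so all 19 bits XOR to 0).

0011001001001000100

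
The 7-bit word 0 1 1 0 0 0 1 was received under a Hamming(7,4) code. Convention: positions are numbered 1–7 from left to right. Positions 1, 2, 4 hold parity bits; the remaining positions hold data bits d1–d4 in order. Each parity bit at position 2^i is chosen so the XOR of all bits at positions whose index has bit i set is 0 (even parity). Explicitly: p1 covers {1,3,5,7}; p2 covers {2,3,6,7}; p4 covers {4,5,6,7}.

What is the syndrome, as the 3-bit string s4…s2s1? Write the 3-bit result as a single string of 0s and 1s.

s1 (pos 1,3,5,7): 0⊕1⊕0⊕1 = 0
s2 (pos 2,3,6,7): 1⊕1⊕0⊕1 = 1
s4 (pos 4,5,6,7): 0⊕0⊕0⊕1 = 1
Syndrome s4…s1 = 110 → error at position 6.

110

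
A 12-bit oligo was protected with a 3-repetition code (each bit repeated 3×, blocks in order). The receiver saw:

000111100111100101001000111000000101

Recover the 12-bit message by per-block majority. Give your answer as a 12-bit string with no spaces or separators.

010101001001

Block 1 (000): 0 ones → 0
Block 2 (111): 3 ones → 1
Block 3 (100): 1 one → 0
Block 4 (111): 3 ones → 1
Block 5 (100): 1 one → 0
Block 6 (101): 2 ones → 1
Block 7 (001): 1 one → 0
Block 8 (000): 0 ones → 0
Block 9 (111): 3 ones → 1
Block 10 (000): 0 ones → 0
Block 11 (000): 0 ones → 0
Block 12 (101): 2 ones → 1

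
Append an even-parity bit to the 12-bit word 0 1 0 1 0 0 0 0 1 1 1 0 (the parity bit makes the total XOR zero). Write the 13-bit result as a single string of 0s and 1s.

XOR of the 12 data bits: 0⊕1⊕0⊕1⊕0⊕0⊕0⊕0⊕1⊕1⊕1⊕0 = 1
Parity bit = 1 (so all 13 bits XOR to 0).

0101000011101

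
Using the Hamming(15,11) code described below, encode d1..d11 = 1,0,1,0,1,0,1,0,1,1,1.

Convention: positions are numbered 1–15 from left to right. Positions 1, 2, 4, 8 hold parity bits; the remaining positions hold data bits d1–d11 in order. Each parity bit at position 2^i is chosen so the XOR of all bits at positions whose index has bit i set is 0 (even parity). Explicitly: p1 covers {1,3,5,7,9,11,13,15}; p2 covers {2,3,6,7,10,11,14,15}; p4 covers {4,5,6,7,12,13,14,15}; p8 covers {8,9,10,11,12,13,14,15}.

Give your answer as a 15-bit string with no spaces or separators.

111001011010111

Place data at non-parity positions: p1 p2 1 p4 0 1 0 p8 1 0 1 0 1 1 1
p1 (pos 1,3,5,7,9,11,13,15): XOR of data positions = 1⊕0⊕0⊕1⊕1⊕1⊕1 = 1
p2 (pos 2,3,6,7,10,11,14,15): XOR of data positions = 1⊕1⊕0⊕0⊕1⊕1⊕1 = 1
p4 (pos 4,5,6,7,12,13,14,15): XOR of data positions = 0⊕1⊕0⊕0⊕1⊕1⊕1 = 0
p8 (pos 8,9,10,11,12,13,14,15): XOR of data positions = 1⊕0⊕1⊕0⊕1⊕1⊕1 = 1
Codeword: 111001011010111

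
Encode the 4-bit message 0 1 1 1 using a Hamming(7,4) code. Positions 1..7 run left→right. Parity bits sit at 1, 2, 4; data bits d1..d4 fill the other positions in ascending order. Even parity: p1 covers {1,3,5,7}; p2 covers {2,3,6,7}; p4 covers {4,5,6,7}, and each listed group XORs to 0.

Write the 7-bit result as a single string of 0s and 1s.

0001111

Place data at non-parity positions: p1 p2 0 p4 1 1 1
p1 (pos 1,3,5,7): XOR of data positions = 0⊕1⊕1 = 0
p2 (pos 2,3,6,7): XOR of data positions = 0⊕1⊕1 = 0
p4 (pos 4,5,6,7): XOR of data positions = 1⊕1⊕1 = 1
Codeword: 0001111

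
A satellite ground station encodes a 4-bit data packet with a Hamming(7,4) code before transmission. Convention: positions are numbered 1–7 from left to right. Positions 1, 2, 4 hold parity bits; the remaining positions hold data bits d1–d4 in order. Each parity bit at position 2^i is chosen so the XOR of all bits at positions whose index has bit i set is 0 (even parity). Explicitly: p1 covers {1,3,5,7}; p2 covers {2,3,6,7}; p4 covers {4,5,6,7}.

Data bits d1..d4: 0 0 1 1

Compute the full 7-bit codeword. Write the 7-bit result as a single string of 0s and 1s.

1000011

Place data at non-parity positions: p1 p2 0 p4 0 1 1
p1 (pos 1,3,5,7): XOR of data positions = 0⊕0⊕1 = 1
p2 (pos 2,3,6,7): XOR of data positions = 0⊕1⊕1 = 0
p4 (pos 4,5,6,7): XOR of data positions = 0⊕1⊕1 = 0
Codeword: 1000011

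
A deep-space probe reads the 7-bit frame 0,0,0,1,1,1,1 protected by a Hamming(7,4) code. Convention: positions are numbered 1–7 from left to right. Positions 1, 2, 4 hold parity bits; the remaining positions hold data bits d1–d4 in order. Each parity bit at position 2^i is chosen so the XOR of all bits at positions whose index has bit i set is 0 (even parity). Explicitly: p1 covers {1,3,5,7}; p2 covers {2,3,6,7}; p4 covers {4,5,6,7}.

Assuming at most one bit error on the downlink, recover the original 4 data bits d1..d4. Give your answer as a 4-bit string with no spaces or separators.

0111

s1 (pos 1,3,5,7): 0⊕0⊕1⊕1 = 0
s2 (pos 2,3,6,7): 0⊕0⊕1⊕1 = 0
s4 (pos 4,5,6,7): 1⊕1⊕1⊕1 = 0
Syndrome s4…s1 = 000 → no error.
Read data bits from positions 3,5,6,7: 0111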